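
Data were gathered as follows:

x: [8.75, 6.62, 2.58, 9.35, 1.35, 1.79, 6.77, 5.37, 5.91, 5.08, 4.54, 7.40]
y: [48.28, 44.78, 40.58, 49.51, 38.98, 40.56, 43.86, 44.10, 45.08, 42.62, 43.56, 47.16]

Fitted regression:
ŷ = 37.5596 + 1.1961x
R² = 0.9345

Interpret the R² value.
R² = 0.9345 means 93.45% of the variation in y is explained by the linear relationship with x. This indicates a strong fit.

R² = 1 − SS_res/SS_tot compares the residual scatter to the total scatter of y about its mean.

Here R² = 0.9345:
- Explained: 93.45% of the variation in y
- Unexplained (residual): 100% − 93.45% = 6.55%
- Rule of thumb (below 0.3 weak; 0.3 to below 0.7 moderate; 0.7 and above strong) → strong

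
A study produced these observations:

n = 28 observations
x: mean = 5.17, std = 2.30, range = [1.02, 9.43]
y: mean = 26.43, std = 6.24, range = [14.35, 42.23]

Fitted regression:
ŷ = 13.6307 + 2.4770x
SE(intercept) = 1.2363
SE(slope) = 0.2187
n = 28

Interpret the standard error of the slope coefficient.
SE(slope) = 0.2187 measures the uncertainty in the estimated slope. The coefficient is estimated precisely (SE/|β̂₁| = 8.8%).

SE(β̂₁) = 0.2187 says: if we drew many samples of n = 28 from the same population and refit each time, the fitted slopes would scatter with a standard deviation of roughly 0.2187 around the true β₁.

Relative precision:
- SE / |β̂₁| = 0.2187 / 2.4770 = 8.8%
- Rule of thumb (under 20%: precise; 20% to under 50%: moderately precise; 50% or more: imprecise) → precise

Link to the t-test: t = β̂₁ / SE(β̂₁) = 2.4770 / 0.2187 = 11.3260, the statistic for H₀: β₁ = 0.

What drives SE(β̂₁): larger n (here n = 28) → smaller SE; more residual scatter → larger SE; wider spread of x values → smaller SE.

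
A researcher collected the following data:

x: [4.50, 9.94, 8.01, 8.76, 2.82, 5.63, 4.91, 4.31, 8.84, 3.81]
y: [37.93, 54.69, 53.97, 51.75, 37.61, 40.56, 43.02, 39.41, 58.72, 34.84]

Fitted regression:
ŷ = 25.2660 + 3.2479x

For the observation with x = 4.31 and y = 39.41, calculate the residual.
Residual = 0.1456

The residual is the difference between the actual value and the predicted value:

Residual = y - ŷ

Step 1: Calculate predicted value
ŷ = 25.2660 + 3.2479 × 4.31
ŷ = 39.2644

Step 2: Calculate residual
Residual = 39.41 - 39.2644
Residual = 0.1456

Interpretation: the model underestimates the actual value by 0.1456 at this point (positive residual → observation lies above the fitted line).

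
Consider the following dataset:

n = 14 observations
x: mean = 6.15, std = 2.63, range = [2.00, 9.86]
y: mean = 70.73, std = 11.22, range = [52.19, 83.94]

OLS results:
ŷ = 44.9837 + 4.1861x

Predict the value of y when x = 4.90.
ŷ = 65.4956

To predict y for x = 4.90, substitute into the regression equation:

ŷ = 44.9837 + 4.1861 × 4.90
ŷ = 44.9837 + 20.5119
ŷ = 65.4956

This is the fitted mean response at that x — an individual observation would come with a wider prediction interval.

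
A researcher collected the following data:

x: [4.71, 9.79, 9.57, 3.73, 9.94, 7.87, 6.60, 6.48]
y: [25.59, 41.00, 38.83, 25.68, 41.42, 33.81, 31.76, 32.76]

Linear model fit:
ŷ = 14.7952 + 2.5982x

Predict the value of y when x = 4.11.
ŷ = 25.4738

Plug x = 4.11 into the fitted line:

ŷ = 14.7952 + 2.5982 × 4.11
ŷ = 14.7952 + 10.6786
ŷ = 25.4738

This is a point prediction; actual observations scatter around it by roughly the residual standard deviation.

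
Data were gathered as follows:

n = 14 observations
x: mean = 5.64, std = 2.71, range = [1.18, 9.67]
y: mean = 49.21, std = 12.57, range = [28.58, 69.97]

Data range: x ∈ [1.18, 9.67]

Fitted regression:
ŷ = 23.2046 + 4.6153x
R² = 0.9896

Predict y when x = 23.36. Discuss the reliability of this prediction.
ŷ = 131.0180 (extrapolation — x = 23.36 lies outside [1.18, 9.67], so reliability is low).

Prediction calculation:
ŷ = 23.2046 + 4.6153 × 23.36
ŷ = 131.0180

Reliability:
- Data range: x ∈ [1.18, 9.67]
- Prediction point: x = 23.36 is 13.69 units above the observed range → this is EXTRAPOLATION, not interpolation

Why that matters here:
- R² describes fit only over the sampled x values; it says nothing about behaviour beyond them
- Real relationships often flatten, saturate, or turn nonlinear at extremes

A defensible statement: 'if the linear trend continued to x = 23.36, y would be about 131.0180' — the premise is untested.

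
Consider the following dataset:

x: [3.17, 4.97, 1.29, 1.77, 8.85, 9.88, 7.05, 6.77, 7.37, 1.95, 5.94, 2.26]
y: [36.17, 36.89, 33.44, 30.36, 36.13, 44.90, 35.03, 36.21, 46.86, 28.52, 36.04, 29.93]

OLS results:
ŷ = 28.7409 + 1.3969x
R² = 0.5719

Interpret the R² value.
The model explains 57.19% of the variance in y (R² = 0.5719), leaving 42.81% unexplained; the fit is moderate.

R² (coefficient of determination) measures the proportion of variance in y explained by the regression model.

Here R² = 0.5719:
- Explained: 57.19% of the variation in y
- Unexplained (residual): 100% − 57.19% = 42.81%
- Rule of thumb (below 0.3 weak; 0.3 to below 0.7 moderate; 0.7 and above strong) → moderate

Equivalently, for simple linear regression R² = r², so |r| = √0.5719 ≈ 0.7562.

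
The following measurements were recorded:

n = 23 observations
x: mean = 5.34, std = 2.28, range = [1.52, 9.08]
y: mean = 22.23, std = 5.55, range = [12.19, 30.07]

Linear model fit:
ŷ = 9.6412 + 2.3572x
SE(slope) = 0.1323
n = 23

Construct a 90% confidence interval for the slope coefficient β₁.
The 90% CI for β₁ is (2.1296, 2.5848)

Confidence interval for the slope:

The 90% CI for β₁ is: β̂₁ ± t*(α/2, n-2) × SE(β̂₁)

Step 1: Find critical t-value
- Confidence level = 0.9
- Degrees of freedom = n - 2 = 23 - 2 = 21
- t*(α/2, 21) = 1.7207

Step 2: Calculate margin of error
Margin = 1.7207 × 0.1323 = 0.2276

Step 3: Construct interval
CI = 2.3572 ± 0.2276
CI = (2.1296, 2.5848)

Interpretation: We are 90% confident that the true slope β₁ lies between 2.1296 and 2.5848.
Since 0 is outside the interval, a two-sided test at α = 0.10 would reject H₀: β₁ = 0.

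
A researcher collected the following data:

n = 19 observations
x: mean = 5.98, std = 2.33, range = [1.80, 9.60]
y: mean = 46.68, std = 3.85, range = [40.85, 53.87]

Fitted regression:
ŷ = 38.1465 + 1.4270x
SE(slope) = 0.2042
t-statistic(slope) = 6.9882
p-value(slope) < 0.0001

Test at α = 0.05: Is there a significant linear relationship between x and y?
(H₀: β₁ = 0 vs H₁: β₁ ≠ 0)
Since p-value < 0.0001 < α = 0.05, reject H₀ — the slope is significantly different from 0.

Hypothesis test for the slope coefficient:

H₀: β₁ = 0 (no linear relationship)
H₁: β₁ ≠ 0 (linear relationship exists)

Test statistic: t = β̂₁ / SE(β̂₁) = 1.4270 / 0.2042 = 6.9882

The p-value (<0.0001) is the probability, under H₀, of a t-statistic at least as extreme as |t| = 6.9882 (two-sided, df = n − 2 = 17).

Decision rule: reject H₀ if p-value < α.
p-value < 0.0001 < α = 0.05 → reject H₀.

At α = 0.05 the data do provide convincing evidence of a nonzero slope.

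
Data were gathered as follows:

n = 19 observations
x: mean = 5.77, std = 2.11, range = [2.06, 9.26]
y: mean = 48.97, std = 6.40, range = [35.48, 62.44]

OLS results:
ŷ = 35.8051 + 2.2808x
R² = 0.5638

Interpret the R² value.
R² = 0.5638 means 56.38% of the variation in y is explained by the linear relationship with x. This indicates a moderate fit.

R² = 1 − SS_res/SS_tot compares the residual scatter to the total scatter of y about its mean.

Here R² = 0.5638:
- Explained: 56.38% of the variation in y
- Unexplained (residual): 100% − 56.38% = 43.62%
- Rule of thumb (below 0.3 weak; 0.3 to below 0.7 moderate; 0.7 and above strong) → moderate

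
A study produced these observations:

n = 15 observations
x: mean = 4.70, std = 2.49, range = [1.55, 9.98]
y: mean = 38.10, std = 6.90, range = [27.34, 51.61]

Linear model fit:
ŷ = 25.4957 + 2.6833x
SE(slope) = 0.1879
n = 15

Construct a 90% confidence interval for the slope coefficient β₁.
The 90% CI for β₁ is (2.3505, 3.0161)

Confidence interval for the slope:

The 90% CI for β₁ is: β̂₁ ± t*(α/2, n-2) × SE(β̂₁)

Step 1: Find critical t-value
- Confidence level = 0.9
- Degrees of freedom = n - 2 = 15 - 2 = 13
- t*(α/2, 13) = 1.7709

Step 2: Calculate margin of error
Margin = 1.7709 × 0.1879 = 0.3328

Step 3: Construct interval
CI = 2.6833 ± 0.3328
CI = (2.3505, 3.0161)

Interpretation: We are 90% confident that the true slope β₁ lies between 2.3505 and 3.0161.
Both endpoints are positive, so the data support a genuinely positive slope at this confidence level.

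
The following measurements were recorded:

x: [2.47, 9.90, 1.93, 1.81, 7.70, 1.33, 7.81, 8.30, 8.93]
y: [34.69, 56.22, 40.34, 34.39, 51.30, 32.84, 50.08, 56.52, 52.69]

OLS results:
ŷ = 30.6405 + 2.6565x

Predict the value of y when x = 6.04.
ŷ = 46.6858

x = 6.04 lies inside the observed range [1.33, 9.90], so the fitted equation applies directly:

ŷ = 30.6405 + 2.6565 × 6.04
ŷ = 30.6405 + 16.0453
ŷ = 46.6858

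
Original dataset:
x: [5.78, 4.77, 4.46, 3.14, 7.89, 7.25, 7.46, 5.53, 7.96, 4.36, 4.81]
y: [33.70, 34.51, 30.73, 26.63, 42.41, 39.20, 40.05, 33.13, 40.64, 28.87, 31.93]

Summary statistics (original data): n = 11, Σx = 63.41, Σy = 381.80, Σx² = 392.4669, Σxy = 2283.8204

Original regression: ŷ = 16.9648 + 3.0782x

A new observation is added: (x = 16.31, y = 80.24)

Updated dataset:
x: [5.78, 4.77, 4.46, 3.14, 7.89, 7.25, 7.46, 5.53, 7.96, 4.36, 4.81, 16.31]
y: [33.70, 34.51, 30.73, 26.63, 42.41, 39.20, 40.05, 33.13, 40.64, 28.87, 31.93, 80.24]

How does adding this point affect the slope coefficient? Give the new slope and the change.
New slope β₁ = 4.0585 versus 3.0782 before: a change of +0.9803 (+31.8%).

x = 16.31 lies well outside the original x-range [3.14, 7.96] (x̄ ≈ 5.76), so this observation has high leverage and can move the slope substantially.

Step 1: Update the sums with the new point (n goes from 11 to 12)
Σx  = 63.41 + 16.31 = 79.72
Σy  = 381.80 + 80.24 = 462.04
Σx² = 392.4669 + 16.31² = 392.4669 + 266.0161 = 658.4830
Σxy = 2283.8204 + 16.31×80.24 = 2283.8204 + 1308.7144 = 3592.5348

Step 2: Recompute the slope with b₁ = (nΣxy − ΣxΣy) / (nΣx² − (Σx)²)
Numerator   = 12×3592.5348 − 79.72×462.04 = 43110.4176 − 36833.8288 = 6276.5888
Denominator = 12×658.4830 − 79.72² = 7901.7960 − 6355.2784 = 1546.5176
b₁(new) = 6276.5888 / 1546.5176 = 4.0585

(Same formula on the original sums: (11×2283.8204 − 63.41×381.80) / (11×392.4669 − 63.41²) = 912.0864 / 296.3078 = 3.0782, matching the given fit.)

Step 3: Change in slope
Δβ₁ = 4.0585 − 3.0782 = +0.9803
Relative change = +0.9803 / 3.0782 × 100% = +31.8%
→ the slope increases when the point is added.

A high-leverage point only changes the slope if it is off the original line; here y = 80.24 is above the original trend, so the slope increases.
In practice: check such a point for data-entry or measurement error.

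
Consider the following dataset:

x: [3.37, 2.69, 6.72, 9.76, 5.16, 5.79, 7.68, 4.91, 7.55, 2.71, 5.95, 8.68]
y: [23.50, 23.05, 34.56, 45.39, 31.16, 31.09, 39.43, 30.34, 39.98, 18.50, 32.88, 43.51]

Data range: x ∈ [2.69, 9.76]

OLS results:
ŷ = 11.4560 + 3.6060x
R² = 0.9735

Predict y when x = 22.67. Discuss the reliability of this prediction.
The equation gives ŷ = 93.2040; however x = 22.67 is 12.91 units above the observed range, so this extrapolated value should not be trusted.

Prediction calculation:
ŷ = 11.4560 + 3.6060 × 22.67
ŷ = 93.2040

Reliability:
- Data range: x ∈ [2.69, 9.76]
- Prediction point: x = 22.67 is 12.91 units above the observed range → this is EXTRAPOLATION, not interpolation

Why that matters here:
- Real relationships often flatten, saturate, or turn nonlinear at extremes
- The standard error of prediction grows with (x − x̄)², and x = 22.67 is far from x̄ = 5.91

Report the number if required, but flag clearly that it is an extrapolation.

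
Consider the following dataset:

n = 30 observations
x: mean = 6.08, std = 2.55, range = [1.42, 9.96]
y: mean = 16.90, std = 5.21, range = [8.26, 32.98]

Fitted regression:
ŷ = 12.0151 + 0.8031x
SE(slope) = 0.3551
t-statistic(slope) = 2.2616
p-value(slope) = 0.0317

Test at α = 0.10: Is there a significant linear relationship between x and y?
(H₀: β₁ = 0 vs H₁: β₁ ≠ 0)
p-value = 0.0317 < α = 0.10, so we reject H₀. The relationship is significant.

Hypothesis test for the slope coefficient:

H₀: β₁ = 0 (no linear relationship)
H₁: β₁ ≠ 0 (linear relationship exists)

Test statistic: t = β̂₁ / SE(β̂₁) = 0.8031 / 0.3551 = 2.2616

The p-value (0.0317) is the probability, under H₀, of a t-statistic at least as extreme as |t| = 2.2616 (two-sided, df = n − 2 = 28).

Decision rule: reject H₀ if p-value < α.
p-value = 0.0317 < α = 0.10 → reject H₀.

Conclusion: the linear association between x and y is significant at the 10% level.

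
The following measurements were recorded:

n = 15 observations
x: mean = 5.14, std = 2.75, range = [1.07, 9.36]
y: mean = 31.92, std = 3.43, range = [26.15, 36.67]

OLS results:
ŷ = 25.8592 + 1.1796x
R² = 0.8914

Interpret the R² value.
The model explains 89.14% of the variance in y (R² = 0.8914), leaving 10.86% unexplained; the fit is strong.

R² = 1 − SS_res/SS_tot compares the residual scatter to the total scatter of y about its mean.

Here R² = 0.8914:
- Explained: 89.14% of the variation in y
- Unexplained (residual): 100% − 89.14% = 10.86%
- Rule of thumb (below 0.3 weak; 0.3 to below 0.7 moderate; 0.7 and above strong) → strong

Calculation: R² = 1 − (SS_res / SS_tot), where SS_res is the sum of squared residuals and SS_tot the total sum of squares.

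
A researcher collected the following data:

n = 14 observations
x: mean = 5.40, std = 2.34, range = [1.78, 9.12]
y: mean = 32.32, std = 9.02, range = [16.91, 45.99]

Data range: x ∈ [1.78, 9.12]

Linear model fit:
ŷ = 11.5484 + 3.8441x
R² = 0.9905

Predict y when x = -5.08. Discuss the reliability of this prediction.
ŷ = -7.9796, but this is extrapolation (below the data range [1.78, 9.12]) and may be unreliable.

Prediction calculation:
ŷ = 11.5484 + 3.8441 × (-5.08)
ŷ = -7.9796

Reliability:
- Data range: x ∈ [1.78, 9.12]
- Prediction point: x = -5.08 is 6.86 units below the observed range → this is EXTRAPOLATION, not interpolation

Why that matters here:
- Real relationships often flatten, saturate, or turn nonlinear at extremes
- The standard error of prediction grows with (x − x̄)², and x = -5.08 is far from x̄ = 5.40
- R² describes fit only over the sampled x values; it says nothing about behaviour beyond them

A defensible statement: 'if the linear trend continued to x = -5.08, y would be about -7.9796' — the premise is untested.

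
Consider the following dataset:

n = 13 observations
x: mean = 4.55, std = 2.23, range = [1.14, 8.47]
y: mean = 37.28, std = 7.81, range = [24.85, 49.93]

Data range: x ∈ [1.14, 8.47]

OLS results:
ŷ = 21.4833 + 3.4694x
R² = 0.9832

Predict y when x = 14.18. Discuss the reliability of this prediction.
ŷ = 70.6794 (extrapolation — x = 14.18 lies outside [1.14, 8.47], so reliability is low).

Prediction calculation:
ŷ = 21.4833 + 3.4694 × 14.18
ŷ = 70.6794

Reliability:
- Data range: x ∈ [1.14, 8.47]
- Prediction point: x = 14.18 is 5.71 units above the observed range → this is EXTRAPOLATION, not interpolation

Why that matters here:
- The linear relationship may not hold outside the observed range
- There are no observations near this x to validate the fitted line there

A defensible statement: 'if the linear trend continued to x = 14.18, y would be about 70.6794' — the premise is untested.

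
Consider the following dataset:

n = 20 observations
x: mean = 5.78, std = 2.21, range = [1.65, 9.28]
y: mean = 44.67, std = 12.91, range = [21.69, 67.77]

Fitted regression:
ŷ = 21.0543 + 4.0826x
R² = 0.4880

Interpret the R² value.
About 48.80% of the variability in y is accounted for by the regression on x (R² = 0.4880) — a moderate linear fit.

R² = 1 − SS_res/SS_tot compares the residual scatter to the total scatter of y about its mean.

Here R² = 0.4880:
- Explained: 48.80% of the variation in y
- Unexplained (residual): 100% − 48.80% = 51.20%
- Rule of thumb (below 0.3 weak; 0.3 to below 0.7 moderate; 0.7 and above strong) → moderate

Note: R² says nothing about causation, and a high R² does not by itself mean the linear form is appropriate — check the residuals.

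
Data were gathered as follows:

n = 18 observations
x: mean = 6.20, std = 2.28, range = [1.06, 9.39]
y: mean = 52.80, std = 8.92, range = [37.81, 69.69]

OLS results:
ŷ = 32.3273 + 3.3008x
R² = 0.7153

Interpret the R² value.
R² = 0.7153 means 71.53% of the variation in y is explained by the linear relationship with x. This indicates a strong fit.

R² (coefficient of determination) measures the proportion of variance in y explained by the regression model.

Here R² = 0.7153:
- Explained: 71.53% of the variation in y
- Unexplained (residual): 100% − 71.53% = 28.47%
- Rule of thumb (below 0.3 weak; 0.3 to below 0.7 moderate; 0.7 and above strong) → strong

Note: R² never decreases when predictors are added, so it should not be used alone to compare models of different size.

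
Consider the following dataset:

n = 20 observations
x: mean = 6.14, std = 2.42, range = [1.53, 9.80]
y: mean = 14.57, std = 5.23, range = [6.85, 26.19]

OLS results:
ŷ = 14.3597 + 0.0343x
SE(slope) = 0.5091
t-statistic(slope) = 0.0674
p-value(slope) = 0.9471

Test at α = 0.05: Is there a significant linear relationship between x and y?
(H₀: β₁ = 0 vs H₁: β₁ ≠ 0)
Since p-value = 0.9471 ≥ α = 0.05, fail to reject H₀ — the slope is not significantly different from 0.

Hypothesis test for the slope coefficient:

H₀: β₁ = 0 (no linear relationship)
H₁: β₁ ≠ 0 (linear relationship exists)

Test statistic: t = β̂₁ / SE(β̂₁) = 0.0343 / 0.5091 = 0.0674

With df = 18, the two-sided p-value for |t| = 0.0674 is 0.9471.

Decision rule: reject H₀ if p-value < α.
p-value = 0.9471 ≥ α = 0.05 → fail to reject H₀.

Conclusion: the linear association between x and y is not significant at the 5% level.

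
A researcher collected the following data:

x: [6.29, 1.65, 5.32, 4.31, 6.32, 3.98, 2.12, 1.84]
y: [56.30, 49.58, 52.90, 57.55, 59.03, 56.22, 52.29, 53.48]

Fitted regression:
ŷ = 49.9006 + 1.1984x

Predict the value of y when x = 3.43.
ŷ = 54.0111

To predict y for x = 3.43, substitute into the regression equation:

ŷ = 49.9006 + 1.1984 × 3.43
ŷ = 49.9006 + 4.1105
ŷ = 54.0111

This is the fitted mean response at that x — an individual observation would come with a wider prediction interval.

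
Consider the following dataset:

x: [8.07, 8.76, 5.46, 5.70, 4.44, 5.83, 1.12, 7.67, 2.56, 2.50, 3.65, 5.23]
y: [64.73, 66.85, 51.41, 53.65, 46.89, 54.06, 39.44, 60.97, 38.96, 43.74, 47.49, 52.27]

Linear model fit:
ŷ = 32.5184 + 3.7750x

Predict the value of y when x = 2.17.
ŷ = 40.7102

Plug x = 2.17 into the fitted line:

ŷ = 32.5184 + 3.7750 × 2.17
ŷ = 32.5184 + 8.1918
ŷ = 40.7102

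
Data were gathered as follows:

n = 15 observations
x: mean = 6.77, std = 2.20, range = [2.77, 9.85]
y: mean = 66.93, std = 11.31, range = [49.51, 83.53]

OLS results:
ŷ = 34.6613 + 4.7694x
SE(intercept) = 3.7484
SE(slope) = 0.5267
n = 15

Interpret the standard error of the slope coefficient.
SE(β̂₁) = 0.5267 is the estimated standard deviation of the slope estimate across repeated samples; relative to β̂₁ = 4.7694 that is 11.0%, a precise estimate.

SE(β̂₁) = s / √Sxx, where s is the residual standard deviation and Sxx = Σ(x − x̄)². It is the yardstick for how far β̂₁ = 4.7694 could plausibly be from the true slope.

Relative precision:
- SE / |β̂₁| = 0.5267 / 4.7694 = 11.0%
- Rule of thumb (under 20%: precise; 20% to under 50%: moderately precise; 50% or more: imprecise) → precise

Link to the t-test: t = β̂₁ / SE(β̂₁) = 4.7694 / 0.5267 = 9.0552, the statistic for H₀: β₁ = 0.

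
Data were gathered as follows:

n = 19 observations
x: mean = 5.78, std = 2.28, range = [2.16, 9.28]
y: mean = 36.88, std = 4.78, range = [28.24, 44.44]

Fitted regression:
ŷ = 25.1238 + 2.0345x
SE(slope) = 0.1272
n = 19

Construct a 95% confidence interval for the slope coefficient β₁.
The 95% CI for β₁ is (1.7661, 2.3029)

Confidence interval for the slope:

The 95% CI for β₁ is: β̂₁ ± t*(α/2, n-2) × SE(β̂₁)

Step 1: Find critical t-value
- Confidence level = 0.95
- Degrees of freedom = n - 2 = 19 - 2 = 17
- t*(α/2, 17) = 2.1098

Step 2: Calculate margin of error
Margin = 2.1098 × 0.1272 = 0.2684

Step 3: Construct interval
CI = 2.0345 ± 0.2684
CI = (1.7661, 2.3029)

Interpretation: each one-unit increase in x is associated with a change in mean y of between 1.7661 and 2.3029, with 95% confidence.
The interval does not include 0, suggesting a significant linear relationship.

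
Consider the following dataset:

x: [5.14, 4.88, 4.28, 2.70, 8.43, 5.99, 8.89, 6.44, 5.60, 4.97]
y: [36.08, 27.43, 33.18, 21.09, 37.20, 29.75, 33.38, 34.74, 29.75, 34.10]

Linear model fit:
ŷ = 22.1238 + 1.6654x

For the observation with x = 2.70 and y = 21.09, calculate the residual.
Residual = -5.5304

The residual is the difference between the actual value and the predicted value:

Residual = y - ŷ

Step 1: Calculate predicted value
ŷ = 22.1238 + 1.6654 × 2.70
ŷ = 26.6204

Step 2: Calculate residual
Residual = 21.09 - 26.6204
Residual = -5.5304

The residual is negative, so the observed y = 21.09 sits below the regression line (the line overestimates it by 5.5304).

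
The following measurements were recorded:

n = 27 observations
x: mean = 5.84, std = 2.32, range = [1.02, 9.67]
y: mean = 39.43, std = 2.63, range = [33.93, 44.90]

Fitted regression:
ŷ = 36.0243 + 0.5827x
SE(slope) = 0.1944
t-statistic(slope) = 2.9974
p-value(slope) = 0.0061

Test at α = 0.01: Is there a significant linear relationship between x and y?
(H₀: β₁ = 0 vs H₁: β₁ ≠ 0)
Since p-value = 0.0061 < α = 0.01, reject H₀ — the slope is significantly different from 0.

Hypothesis test for the slope coefficient:

H₀: β₁ = 0 (no linear relationship)
H₁: β₁ ≠ 0 (linear relationship exists)

Test statistic: t = β̂₁ / SE(β̂₁) = 0.5827 / 0.1944 = 2.9974

With df = 25, the two-sided p-value for |t| = 2.9974 is 0.0061.

Decision rule: reject H₀ if p-value < α.
p-value = 0.0061 < α = 0.01 → reject H₀.

Conclusion: the linear association between x and y is significant at the 1% level.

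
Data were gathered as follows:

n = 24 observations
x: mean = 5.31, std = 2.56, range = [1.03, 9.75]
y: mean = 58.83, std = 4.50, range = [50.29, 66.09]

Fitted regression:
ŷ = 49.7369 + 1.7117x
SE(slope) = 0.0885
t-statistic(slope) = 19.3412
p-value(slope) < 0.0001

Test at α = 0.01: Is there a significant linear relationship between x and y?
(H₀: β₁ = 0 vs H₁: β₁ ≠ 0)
Since p-value < 0.0001 < α = 0.01, reject H₀ — the slope is significantly different from 0.

Hypothesis test for the slope coefficient:

H₀: β₁ = 0 (no linear relationship)
H₁: β₁ ≠ 0 (linear relationship exists)

Test statistic: t = β̂₁ / SE(β̂₁) = 1.7117 / 0.0885 = 19.3412

With df = 22, the two-sided p-value for |t| = 19.3412 is <0.0001.

Decision rule: reject H₀ if p-value < α.
p-value < 0.0001 < α = 0.01 → reject H₀.

Conclusion: the linear association between x and y is significant at the 1% level.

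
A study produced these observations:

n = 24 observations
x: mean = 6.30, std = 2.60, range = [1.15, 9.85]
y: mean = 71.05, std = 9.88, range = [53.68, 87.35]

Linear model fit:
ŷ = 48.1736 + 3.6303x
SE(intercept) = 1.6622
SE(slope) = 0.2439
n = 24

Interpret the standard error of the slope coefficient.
SE(slope) = 0.2439 measures the uncertainty in the estimated slope. The coefficient is estimated precisely (SE/|β̂₁| = 6.7%).

SE(β̂₁) = 0.2439 says: if we drew many samples of n = 24 from the same population and refit each time, the fitted slopes would scatter with a standard deviation of roughly 0.2439 around the true β₁.

Relative precision:
- SE / |β̂₁| = 0.2439 / 3.6303 = 6.7%
- Rule of thumb (under 20%: precise; 20% to under 50%: moderately precise; 50% or more: imprecise) → precise

Link to interval estimation: a confidence interval for β₁ is β̂₁ ± t* × 0.2439, so SE sets the half-width per unit of t*.

What drives SE(β̂₁): larger n (here n = 24) → smaller SE; wider spread of x values → smaller SE.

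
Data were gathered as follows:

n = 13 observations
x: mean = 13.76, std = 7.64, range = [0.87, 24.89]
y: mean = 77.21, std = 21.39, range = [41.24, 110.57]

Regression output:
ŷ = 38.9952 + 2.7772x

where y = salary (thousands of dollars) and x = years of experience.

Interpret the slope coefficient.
For each additional year of experience, predicted salary increases by approximately 2.7772 thousand dollars.

The slope β₁ = 2.7772 gives the rate at which the fitted salary changes with experience.

Interpretation:
- Experience up by 1 year → predicted salary increases by 2.7772 thousand dollars
- The effect is assumed constant over the observed range of x (linearity)
- The slope describes association in these data, not necessarily a causal effect

(β₀ = 38.9952 is the fitted value at x = 0 and is not part of the slope interpretation.)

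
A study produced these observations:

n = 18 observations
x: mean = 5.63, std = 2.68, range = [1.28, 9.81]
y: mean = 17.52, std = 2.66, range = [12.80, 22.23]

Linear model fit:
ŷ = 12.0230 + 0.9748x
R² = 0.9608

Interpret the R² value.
R² = 0.9608 means 96.08% of the variation in y is explained by the linear relationship with x. This indicates a strong fit.

The coefficient of determination R² is the fraction of the total variation in y that the fitted line accounts for.

Here R² = 0.9608:
- Explained: 96.08% of the variation in y
- Unexplained (residual): 100% − 96.08% = 3.92%
- Rule of thumb (below 0.3 weak; 0.3 to below 0.7 moderate; 0.7 and above strong) → strong

Note: R² never decreases when predictors are added, so it should not be used alone to compare models of different size.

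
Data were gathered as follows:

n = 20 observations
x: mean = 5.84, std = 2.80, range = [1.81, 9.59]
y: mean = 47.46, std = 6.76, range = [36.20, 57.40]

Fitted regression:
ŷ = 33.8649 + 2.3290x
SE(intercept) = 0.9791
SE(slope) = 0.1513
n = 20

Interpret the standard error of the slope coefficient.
SE(β̂₁) = 0.1513 is the estimated standard deviation of the slope estimate across repeated samples; relative to β̂₁ = 2.3290 that is 6.5%, a precise estimate.

SE(β̂₁) = s / √Sxx, where s is the residual standard deviation and Sxx = Σ(x − x̄)². It is the yardstick for how far β̂₁ = 2.3290 could plausibly be from the true slope.

Relative precision:
- SE / |β̂₁| = 0.1513 / 2.3290 = 6.5%
- Rule of thumb (under 20%: precise; 20% to under 50%: moderately precise; 50% or more: imprecise) → precise

Link to the t-test: t = β̂₁ / SE(β̂₁) = 2.3290 / 0.1513 = 15.3933, the statistic for H₀: β₁ = 0.

What drives SE(β̂₁): larger n (here n = 20) → smaller SE.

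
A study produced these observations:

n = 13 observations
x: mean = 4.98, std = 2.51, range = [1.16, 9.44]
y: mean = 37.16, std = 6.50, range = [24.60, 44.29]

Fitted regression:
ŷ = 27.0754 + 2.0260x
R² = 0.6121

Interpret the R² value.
R² = 0.6121 means 61.21% of the variation in y is explained by the linear relationship with x. This indicates a moderate fit.

R² = 1 − SS_res/SS_tot compares the residual scatter to the total scatter of y about its mean.

Here R² = 0.6121:
- Explained: 61.21% of the variation in y
- Unexplained (residual): 100% − 61.21% = 38.79%
- Rule of thumb (below 0.3 weak; 0.3 to below 0.7 moderate; 0.7 and above strong) → moderate

Note: R² never decreases when predictors are added, so it should not be used alone to compare models of different size.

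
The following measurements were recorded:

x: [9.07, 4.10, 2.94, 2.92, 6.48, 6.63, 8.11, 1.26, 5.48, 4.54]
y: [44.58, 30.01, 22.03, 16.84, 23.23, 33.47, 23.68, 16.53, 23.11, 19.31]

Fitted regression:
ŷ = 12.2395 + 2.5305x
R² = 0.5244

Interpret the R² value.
R² = 0.5244 means 52.44% of the variation in y is explained by the linear relationship with x. This indicates a moderate fit.

R² (coefficient of determination) measures the proportion of variance in y explained by the regression model.

Here R² = 0.5244:
- Explained: 52.44% of the variation in y
- Unexplained (residual): 100% − 52.44% = 47.56%
- Rule of thumb (below 0.3 weak; 0.3 to below 0.7 moderate; 0.7 and above strong) → moderate

Calculation: R² = 1 − (SS_res / SS_tot), where SS_res is the sum of squared residuals and SS_tot the total sum of squares.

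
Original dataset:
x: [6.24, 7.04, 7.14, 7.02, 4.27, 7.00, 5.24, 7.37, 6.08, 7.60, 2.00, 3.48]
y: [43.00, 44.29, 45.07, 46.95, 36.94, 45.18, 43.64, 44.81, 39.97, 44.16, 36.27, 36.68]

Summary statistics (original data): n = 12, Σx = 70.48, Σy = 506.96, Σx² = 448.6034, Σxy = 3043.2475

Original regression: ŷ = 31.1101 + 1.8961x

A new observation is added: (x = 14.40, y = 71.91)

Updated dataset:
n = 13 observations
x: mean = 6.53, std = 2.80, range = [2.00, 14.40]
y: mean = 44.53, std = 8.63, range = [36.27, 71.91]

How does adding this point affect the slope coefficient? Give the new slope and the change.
The slope changes from 1.8961 to 2.9399 (change of +1.0438, or +55.0%).

The new point has HIGH LEVERAGE: x = 14.40 is far from the original mean x̄ = 70.48/12 ≈ 5.87 (original range [2.00, 7.60]).

Step 1: Update the sums with the new point (n goes from 12 to 13)
Σx  = 70.48 + 14.40 = 84.88
Σy  = 506.96 + 71.91 = 578.87
Σx² = 448.6034 + 14.40² = 448.6034 + 207.3600 = 655.9634
Σxy = 3043.2475 + 14.40×71.91 = 3043.2475 + 1035.5040 = 4078.7515

Step 2: Recompute the slope with b₁ = (nΣxy − ΣxΣy) / (nΣx² − (Σx)²)
Numerator   = 13×4078.7515 − 84.88×578.87 = 53023.7695 − 49134.4856 = 3889.2839
Denominator = 13×655.9634 − 84.88² = 8527.5242 − 7204.6144 = 1322.9098
b₁(new) = 3889.2839 / 1322.9098 = 2.9399

(Same formula on the original sums: (12×3043.2475 − 70.48×506.96) / (12×448.6034 − 70.48²) = 788.4292 / 415.8104 = 1.8961, matching the given fit.)

Step 3: Change in slope
Δβ₁ = 2.9399 − 1.8961 = +1.0438
Relative change = +1.0438 / 1.8961 × 100% = +55.0%
→ the slope increases when the point is added.

A high-leverage point only changes the slope if it is off the original line; here y = 71.91 is above the original trend, so the slope increases.
In practice: investigate whether it comes from the same population as the rest of the sample.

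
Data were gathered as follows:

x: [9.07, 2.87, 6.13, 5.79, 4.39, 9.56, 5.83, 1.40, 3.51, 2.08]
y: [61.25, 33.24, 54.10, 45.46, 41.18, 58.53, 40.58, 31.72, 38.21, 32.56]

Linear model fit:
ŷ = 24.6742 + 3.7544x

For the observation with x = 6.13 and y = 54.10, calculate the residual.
Residual = 6.4113

The residual is the difference between the actual value and the predicted value:

Residual = y - ŷ

Step 1: Calculate predicted value
ŷ = 24.6742 + 3.7544 × 6.13
ŷ = 47.6887

Step 2: Calculate residual
Residual = 54.10 - 47.6887
Residual = 6.4113

Sign check: y > ŷ, so the point is above the line and the fit underestimates here.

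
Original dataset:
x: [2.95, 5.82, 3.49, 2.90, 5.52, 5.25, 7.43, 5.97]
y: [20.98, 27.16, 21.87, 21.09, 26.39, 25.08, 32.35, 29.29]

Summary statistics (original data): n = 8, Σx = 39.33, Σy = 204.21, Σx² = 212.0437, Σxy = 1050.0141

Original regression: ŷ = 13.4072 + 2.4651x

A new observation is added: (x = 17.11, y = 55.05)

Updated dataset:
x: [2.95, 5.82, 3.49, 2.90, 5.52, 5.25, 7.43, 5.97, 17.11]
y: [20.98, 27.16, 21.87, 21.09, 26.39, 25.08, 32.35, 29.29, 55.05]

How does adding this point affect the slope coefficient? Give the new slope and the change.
Adding the point moves β₁ from 2.4651 to 2.4267, i.e. it decreases by 0.0384 (-1.6%).

The new point has HIGH LEVERAGE: x = 17.11 is far from the original mean x̄ = 39.33/8 ≈ 4.92 (original range [2.90, 7.43]).

Step 1: Update the sums with the new point (n goes from 8 to 9)
Σx  = 39.33 + 17.11 = 56.44
Σy  = 204.21 + 55.05 = 259.26
Σx² = 212.0437 + 17.11² = 212.0437 + 292.7521 = 504.7958
Σxy = 1050.0141 + 17.11×55.05 = 1050.0141 + 941.9055 = 1991.9196

Step 2: Recompute the slope with b₁ = (nΣxy − ΣxΣy) / (nΣx² − (Σx)²)
Numerator   = 9×1991.9196 − 56.44×259.26 = 17927.2764 − 14632.6344 = 3294.6420
Denominator = 9×504.7958 − 56.44² = 4543.1622 − 3185.4736 = 1357.6886
b₁(new) = 3294.6420 / 1357.6886 = 2.4267

(Same formula on the original sums: (8×1050.0141 − 39.33×204.21) / (8×212.0437 − 39.33²) = 368.5335 / 149.5007 = 2.4651, matching the given fit.)

Step 3: Change in slope
Δβ₁ = 2.4267 − 2.4651 = -0.0384
Relative change = -0.0384 / 2.4651 × 100% = -1.6%
→ the slope decreases when the point is added.

Because the point sits below the extension of the original line at a high-leverage x, it tilts the fit down.
In practice: investigate whether it comes from the same population as the rest of the sample; check such a point for data-entry or measurement error.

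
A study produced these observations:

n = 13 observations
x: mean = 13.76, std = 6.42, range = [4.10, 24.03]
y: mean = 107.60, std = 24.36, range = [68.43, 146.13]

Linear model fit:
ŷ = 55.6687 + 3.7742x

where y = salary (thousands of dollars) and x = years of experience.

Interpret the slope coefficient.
An increase of one year in experience is associated with a 3.7742 thousand dollars increase in predicted salary.

The slope coefficient β₁ = 3.7742 represents the marginal effect of experience on salary.

Interpretation:
- Experience up by 1 year → predicted salary increases by 3.7742 thousand dollars
- This is a linear approximation: the same per-unit change is assumed across the whole observed x range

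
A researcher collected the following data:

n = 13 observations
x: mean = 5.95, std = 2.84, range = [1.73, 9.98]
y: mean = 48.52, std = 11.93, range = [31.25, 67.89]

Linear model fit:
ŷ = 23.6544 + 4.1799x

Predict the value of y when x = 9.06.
ŷ = 61.5243

To predict y for x = 9.06, substitute into the regression equation:

ŷ = 23.6544 + 4.1799 × 9.06
ŷ = 23.6544 + 37.8699
ŷ = 61.5243

This is the fitted mean response at that x — an individual observation would come with a wider prediction interval.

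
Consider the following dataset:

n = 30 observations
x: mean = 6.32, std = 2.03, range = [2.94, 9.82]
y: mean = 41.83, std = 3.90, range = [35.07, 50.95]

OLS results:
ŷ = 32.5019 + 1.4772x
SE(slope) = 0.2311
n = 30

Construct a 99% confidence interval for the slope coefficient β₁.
The 99% CI for β₁ is (0.8386, 2.1158)

Confidence interval for the slope:

The 99% CI for β₁ is: β̂₁ ± t*(α/2, n-2) × SE(β̂₁)

Step 1: Find critical t-value
- Confidence level = 0.99
- Degrees of freedom = n - 2 = 30 - 2 = 28
- t*(α/2, 28) = 2.7633

Step 2: Calculate margin of error
Margin = 2.7633 × 0.2311 = 0.6386

Step 3: Construct interval
CI = 1.4772 ± 0.6386
CI = (0.8386, 2.1158)

Interpretation: intervals built this way capture the true β₁ in 99% of repeated samples; here the plausible range for the per-unit effect of x on y is 0.8386 to 2.1158.
Both endpoints are positive, so the data support a genuinely positive slope at this confidence level.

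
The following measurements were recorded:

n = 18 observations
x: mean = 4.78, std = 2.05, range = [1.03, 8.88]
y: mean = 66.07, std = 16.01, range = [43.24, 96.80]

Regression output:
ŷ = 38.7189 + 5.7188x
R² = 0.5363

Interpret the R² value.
R² = 0.5363 means 53.63% of the variation in y is explained by the linear relationship with x. This indicates a moderate fit.

R² (coefficient of determination) measures the proportion of variance in y explained by the regression model.

Here R² = 0.5363:
- Explained: 53.63% of the variation in y
- Unexplained (residual): 100% − 53.63% = 46.37%
- Rule of thumb (below 0.3 weak; 0.3 to below 0.7 moderate; 0.7 and above strong) → moderate

Calculation: R² = 1 − (SS_res / SS_tot), where SS_res is the sum of squared residuals and SS_tot the total sum of squares.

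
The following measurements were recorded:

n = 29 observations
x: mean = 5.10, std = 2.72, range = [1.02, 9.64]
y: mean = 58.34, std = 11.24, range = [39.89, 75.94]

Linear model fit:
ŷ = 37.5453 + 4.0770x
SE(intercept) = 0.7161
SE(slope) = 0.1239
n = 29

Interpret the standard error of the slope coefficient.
The slope 4.0770 is pinned down to within about ±0.1239 (one SE) by these data — relative uncertainty 3.0%, i.e. precise.

SE(β̂₁) = 0.1239 says: if we drew many samples of n = 29 from the same population and refit each time, the fitted slopes would scatter with a standard deviation of roughly 0.1239 around the true β₁.

Relative precision:
- SE / |β̂₁| = 0.1239 / 4.0770 = 3.0%
- Rule of thumb (under 20%: precise; 20% to under 50%: moderately precise; 50% or more: imprecise) → precise

Link to the t-test: t = β̂₁ / SE(β̂₁) = 4.0770 / 0.1239 = 32.9056, the statistic for H₀: β₁ = 0.

What drives SE(β̂₁): wider spread of x values → smaller SE; larger n (here n = 29) → smaller SE; more residual scatter → larger SE.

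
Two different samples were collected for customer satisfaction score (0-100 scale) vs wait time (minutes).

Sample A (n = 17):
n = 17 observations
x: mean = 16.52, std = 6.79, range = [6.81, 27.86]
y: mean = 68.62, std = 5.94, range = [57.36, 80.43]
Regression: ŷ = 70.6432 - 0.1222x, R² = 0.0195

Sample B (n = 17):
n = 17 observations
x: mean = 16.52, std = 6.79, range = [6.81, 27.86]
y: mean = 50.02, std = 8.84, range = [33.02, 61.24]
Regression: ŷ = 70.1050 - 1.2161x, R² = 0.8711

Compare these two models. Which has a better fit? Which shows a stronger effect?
Model B has the better fit (R² = 0.8711 vs 0.0195). Model B shows the stronger effect (|β₁| = 1.2161 vs 0.1222).

Model Comparison:

Fit — compare R²:
- Model A: R² = 0.0195 → 1.95% of variance in satisfaction score explained
- Model B: R² = 0.8711 → 87.11% of variance in satisfaction score explained
- 0.8711 > 0.0195 → Model B has the better fit

Effect size (slope magnitude):
- Model A: β₁ = -0.1222 → predicted satisfaction score falls 0.1222 points per additional minute of wait time
- Model B: β₁ = -1.2161 → predicted satisfaction score falls 1.2161 points per additional minute of wait time
- |-0.1222| < |-1.2161| → Model B shows the stronger marginal effect

Note: The two samples could reflect different populations, time periods, or measurement quality.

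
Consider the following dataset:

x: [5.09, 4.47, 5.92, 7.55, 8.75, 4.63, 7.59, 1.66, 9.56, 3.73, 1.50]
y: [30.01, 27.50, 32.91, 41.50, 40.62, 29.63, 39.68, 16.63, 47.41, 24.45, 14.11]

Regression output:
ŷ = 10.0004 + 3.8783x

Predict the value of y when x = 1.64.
ŷ = 16.3608

Plug x = 1.64 into the fitted line:

ŷ = 10.0004 + 3.8783 × 1.64
ŷ = 10.0004 + 6.3604
ŷ = 16.3608

This is a point prediction; actual observations scatter around it by roughly the residual standard deviation.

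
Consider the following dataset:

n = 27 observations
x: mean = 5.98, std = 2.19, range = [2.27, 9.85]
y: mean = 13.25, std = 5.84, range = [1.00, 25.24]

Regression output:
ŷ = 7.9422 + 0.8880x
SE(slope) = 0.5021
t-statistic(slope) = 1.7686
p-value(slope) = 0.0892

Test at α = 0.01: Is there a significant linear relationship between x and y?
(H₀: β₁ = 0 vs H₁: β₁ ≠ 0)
Since p-value = 0.0892 ≥ α = 0.01, fail to reject H₀ — the slope is not significantly different from 0.

Hypothesis test for the slope coefficient:

H₀: β₁ = 0 (no linear relationship)
H₁: β₁ ≠ 0 (linear relationship exists)

Test statistic: t = β̂₁ / SE(β̂₁) = 0.8880 / 0.5021 = 1.7686

With df = 25, the two-sided p-value for |t| = 1.7686 is 0.0892.

Decision rule: reject H₀ if p-value < α.
p-value = 0.0892 ≥ α = 0.01 → fail to reject H₀.

At α = 0.01 the data do not provide convincing evidence of a nonzero slope.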